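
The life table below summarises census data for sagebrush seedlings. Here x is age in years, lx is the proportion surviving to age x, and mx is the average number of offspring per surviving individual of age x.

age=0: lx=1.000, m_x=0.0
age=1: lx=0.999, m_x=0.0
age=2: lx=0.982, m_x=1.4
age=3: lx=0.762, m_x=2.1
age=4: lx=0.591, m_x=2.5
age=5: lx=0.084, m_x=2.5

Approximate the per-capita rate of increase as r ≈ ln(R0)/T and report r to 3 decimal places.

0.495

R0 = Σ lx·mx = 0 + 0 + 1.3748 + 1.6002 + 1.4775 + 0.21 = 4.6625
Σ x·lx·mx = 14.5102; T = 14.5102/4.6625 = 3.11211…
r ≈ ln(R0)/T = ln(4.6625)/3.11211… = 0.4947… → 0.495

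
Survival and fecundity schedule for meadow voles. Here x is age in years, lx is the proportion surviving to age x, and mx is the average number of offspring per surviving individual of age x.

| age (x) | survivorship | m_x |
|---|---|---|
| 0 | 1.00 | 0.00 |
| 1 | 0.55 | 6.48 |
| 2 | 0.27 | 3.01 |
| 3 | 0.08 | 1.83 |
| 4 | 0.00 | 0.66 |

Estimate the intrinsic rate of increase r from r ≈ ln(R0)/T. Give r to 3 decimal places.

R0 = Σ lx·mx = 0 + 3.564 + 0.8127 + 0.1464 + 0 = 4.5231
Σ x·lx·mx = 5.6286; T = 5.6286/4.5231 = 1.24441…
r ≈ ln(R0)/T = ln(4.5231)/1.24441… = 1.21278… → 1.213

1.213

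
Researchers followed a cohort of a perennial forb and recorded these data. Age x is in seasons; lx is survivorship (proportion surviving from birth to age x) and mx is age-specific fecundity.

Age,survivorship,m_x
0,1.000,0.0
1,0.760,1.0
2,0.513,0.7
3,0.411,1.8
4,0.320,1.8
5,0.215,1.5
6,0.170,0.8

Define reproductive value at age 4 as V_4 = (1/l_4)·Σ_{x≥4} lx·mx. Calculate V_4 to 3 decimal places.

3.233

lx·mx for x ≥ 4: 0.576, 0.3225, 0.136 → sum = 1.0345
V_4 = 1.0345 / l_4 = 1.0345 / 0.32 = 3.232813… → 3.233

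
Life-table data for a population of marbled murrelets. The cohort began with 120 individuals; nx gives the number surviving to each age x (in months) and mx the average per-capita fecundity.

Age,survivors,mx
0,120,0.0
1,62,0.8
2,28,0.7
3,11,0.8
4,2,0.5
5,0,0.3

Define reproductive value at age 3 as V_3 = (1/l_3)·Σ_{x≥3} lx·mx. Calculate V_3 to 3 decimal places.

0.891

lx = nx/n0 = nx/120: 1, 0.51667…, 0.23333…, 0.09167…, 0.01667…, 0
lx·mx for x ≥ 3: 0.073333…, 0.008333…, 0 → sum = 0.081667…
V_3 = 0.081667… / l_3 = 0.081667… / 0.091667… = 0.890909… → 0.891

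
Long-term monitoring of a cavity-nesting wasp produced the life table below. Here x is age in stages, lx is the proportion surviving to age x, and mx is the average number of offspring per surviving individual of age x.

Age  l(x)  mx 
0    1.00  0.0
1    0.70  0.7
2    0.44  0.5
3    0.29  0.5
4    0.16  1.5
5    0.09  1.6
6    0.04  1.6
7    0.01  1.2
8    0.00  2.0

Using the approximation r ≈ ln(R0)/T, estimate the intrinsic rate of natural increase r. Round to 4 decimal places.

R0 = Σ lx·mx = 0 + 0.49 + 0.22 + 0.145 + 0.24 + 0.144 + 0.064 + 0.012 + 0 = 1.315
Σ x·lx·mx = 3.513; T = 3.513/1.315 = 2.67148…
r ≈ ln(R0)/T = ln(1.315)/2.67148… = 0.102504… → 0.1025

0.1025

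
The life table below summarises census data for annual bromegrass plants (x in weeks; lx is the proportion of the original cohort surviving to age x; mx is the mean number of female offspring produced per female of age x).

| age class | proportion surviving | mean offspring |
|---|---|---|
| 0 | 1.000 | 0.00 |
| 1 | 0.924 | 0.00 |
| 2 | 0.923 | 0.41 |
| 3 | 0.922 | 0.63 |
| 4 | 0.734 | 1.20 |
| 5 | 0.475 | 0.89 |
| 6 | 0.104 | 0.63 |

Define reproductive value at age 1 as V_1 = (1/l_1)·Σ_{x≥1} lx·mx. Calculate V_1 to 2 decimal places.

lx·mx for x ≥ 1: 0, 0.37843, 0.58086, 0.8808, 0.42275, 0.06552 → sum = 2.32836
V_1 = 2.32836 / l_1 = 2.32836 / 0.924 = 2.51987… → 2.52

2.52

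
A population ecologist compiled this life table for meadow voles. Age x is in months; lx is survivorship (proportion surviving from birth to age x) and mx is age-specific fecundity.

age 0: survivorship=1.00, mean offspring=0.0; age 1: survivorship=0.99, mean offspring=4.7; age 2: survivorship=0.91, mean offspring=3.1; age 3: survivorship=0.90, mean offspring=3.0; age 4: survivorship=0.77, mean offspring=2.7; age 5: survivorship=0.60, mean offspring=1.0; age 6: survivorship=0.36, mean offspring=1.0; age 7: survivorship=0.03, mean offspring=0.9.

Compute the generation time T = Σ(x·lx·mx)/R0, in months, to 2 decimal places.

2.42

lx·mx: 0, 4.653, 2.821, 2.7, 2.079, 0.6, 0.36, 0.027 → R0 = 13.24
x·lx·mx: 0, 4.653, 5.642, 8.1, 8.316, 3, 2.16, 0.189 → Σ = 32.06
T = 32.06 / 13.24 = 2.42145… → 2.42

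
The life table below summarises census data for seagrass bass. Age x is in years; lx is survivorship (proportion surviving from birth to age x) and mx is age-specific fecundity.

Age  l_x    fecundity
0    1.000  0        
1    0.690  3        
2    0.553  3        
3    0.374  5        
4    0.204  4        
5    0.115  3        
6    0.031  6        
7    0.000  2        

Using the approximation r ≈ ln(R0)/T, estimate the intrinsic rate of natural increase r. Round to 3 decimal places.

R0 = Σ lx·mx = 0 + 2.07 + 1.659 + 1.87 + 0.816 + 0.345 + 0.186 + 0 = 6.946
Σ x·lx·mx = 17.103; T = 17.103/6.946 = 2.46228…
r ≈ ln(R0)/T = ln(6.946)/2.46228… = 0.78714… → 0.787

0.787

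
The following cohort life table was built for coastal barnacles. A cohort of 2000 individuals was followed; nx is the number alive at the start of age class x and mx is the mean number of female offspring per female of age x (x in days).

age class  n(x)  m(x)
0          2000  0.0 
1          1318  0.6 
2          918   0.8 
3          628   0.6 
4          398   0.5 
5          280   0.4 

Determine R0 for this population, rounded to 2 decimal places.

lx = nx/n0 = nx/2000: 1, 0.659, 0.459, 0.314, 0.199, 0.14
lx·mx by age: 0, 0.3954, 0.3672, 0.1884, 0.0995, 0.056
R0 = Σ lx·mx = 1.1065 → 1.11

1.11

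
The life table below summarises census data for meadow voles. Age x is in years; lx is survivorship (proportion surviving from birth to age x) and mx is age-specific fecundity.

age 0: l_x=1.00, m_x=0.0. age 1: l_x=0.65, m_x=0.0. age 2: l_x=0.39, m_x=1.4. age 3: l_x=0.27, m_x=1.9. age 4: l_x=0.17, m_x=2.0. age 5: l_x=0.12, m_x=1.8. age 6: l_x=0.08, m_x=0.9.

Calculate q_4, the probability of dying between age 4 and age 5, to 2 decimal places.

q_4 = (l_4 − l_5) / l_4 = (0.17 − 0.12) / 0.17
     = 0.05 / 0.17 = 0.294118… → 0.29

0.29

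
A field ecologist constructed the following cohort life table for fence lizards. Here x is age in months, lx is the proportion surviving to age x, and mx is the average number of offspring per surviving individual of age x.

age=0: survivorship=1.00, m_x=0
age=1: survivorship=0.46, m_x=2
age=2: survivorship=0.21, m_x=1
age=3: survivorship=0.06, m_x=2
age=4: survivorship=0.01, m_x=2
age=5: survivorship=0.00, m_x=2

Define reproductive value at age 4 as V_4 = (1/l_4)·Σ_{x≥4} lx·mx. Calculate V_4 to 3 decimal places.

lx·mx for x ≥ 4: 0.02, 0 → sum = 0.02
V_4 = 0.02 / l_4 = 0.02 / 0.01 = 2 → 2.000

2.000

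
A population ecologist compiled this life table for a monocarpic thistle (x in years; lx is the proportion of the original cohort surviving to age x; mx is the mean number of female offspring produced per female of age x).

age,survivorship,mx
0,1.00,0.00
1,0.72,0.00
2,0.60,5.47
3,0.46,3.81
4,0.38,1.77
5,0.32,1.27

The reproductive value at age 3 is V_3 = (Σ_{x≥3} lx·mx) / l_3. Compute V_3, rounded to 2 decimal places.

6.16

lx·mx for x ≥ 3: 1.7526, 0.6726, 0.4064 → sum = 2.8316
V_3 = 2.8316 / l_3 = 2.8316 / 0.46 = 6.155652… → 6.16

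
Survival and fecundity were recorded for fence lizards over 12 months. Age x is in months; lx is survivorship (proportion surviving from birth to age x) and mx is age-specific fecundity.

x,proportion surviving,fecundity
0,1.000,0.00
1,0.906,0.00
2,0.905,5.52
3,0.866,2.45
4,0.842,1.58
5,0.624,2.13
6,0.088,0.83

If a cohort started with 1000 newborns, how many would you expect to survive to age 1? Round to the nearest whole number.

Expected survivors = N0 · l_1 = 1000 × 0.906 = 906 → 906

906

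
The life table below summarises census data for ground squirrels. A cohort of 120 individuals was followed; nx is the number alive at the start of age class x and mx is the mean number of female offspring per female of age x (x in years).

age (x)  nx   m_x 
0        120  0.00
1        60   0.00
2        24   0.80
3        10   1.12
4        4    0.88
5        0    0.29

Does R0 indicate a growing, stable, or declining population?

lx = nx/n0 = nx/120: 1, 0.5, 0.2, 0.08333…, 0.03333…, 0
R0 = Σ lx·mx = 0 + 0 + 0.16 + 0.093333… + 0.029333… + 0 = 0.282667…
R0 < 1, so the population is declining.

declining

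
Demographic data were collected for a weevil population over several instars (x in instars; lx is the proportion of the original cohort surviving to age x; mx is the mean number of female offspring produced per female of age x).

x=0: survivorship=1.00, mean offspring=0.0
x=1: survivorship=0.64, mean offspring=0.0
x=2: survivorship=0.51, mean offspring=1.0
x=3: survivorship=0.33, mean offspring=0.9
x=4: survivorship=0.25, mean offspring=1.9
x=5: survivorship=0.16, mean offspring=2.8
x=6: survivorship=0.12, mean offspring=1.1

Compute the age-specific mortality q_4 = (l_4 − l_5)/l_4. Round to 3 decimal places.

q_4 = (l_4 − l_5) / l_4 = (0.25 − 0.16) / 0.25
     = 0.09 / 0.25 = 0.36 → 0.360

0.360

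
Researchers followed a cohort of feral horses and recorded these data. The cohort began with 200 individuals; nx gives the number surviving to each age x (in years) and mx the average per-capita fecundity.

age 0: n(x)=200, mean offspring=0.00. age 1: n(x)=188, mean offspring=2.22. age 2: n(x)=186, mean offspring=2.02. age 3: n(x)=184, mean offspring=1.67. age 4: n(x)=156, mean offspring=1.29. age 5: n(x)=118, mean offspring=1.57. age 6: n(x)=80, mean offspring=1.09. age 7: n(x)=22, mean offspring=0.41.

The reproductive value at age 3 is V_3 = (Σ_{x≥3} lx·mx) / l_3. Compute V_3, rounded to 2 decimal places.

4.29

lx = nx/n0 = nx/200: 1, 0.94, 0.93, 0.92, 0.78, 0.59, 0.4, 0.11
lx·mx for x ≥ 3: 1.5364, 1.0062, 0.9263, 0.436, 0.0451 → sum = 3.95
V_3 = 3.95 / l_3 = 3.95 / 0.92 = 4.293478… → 4.29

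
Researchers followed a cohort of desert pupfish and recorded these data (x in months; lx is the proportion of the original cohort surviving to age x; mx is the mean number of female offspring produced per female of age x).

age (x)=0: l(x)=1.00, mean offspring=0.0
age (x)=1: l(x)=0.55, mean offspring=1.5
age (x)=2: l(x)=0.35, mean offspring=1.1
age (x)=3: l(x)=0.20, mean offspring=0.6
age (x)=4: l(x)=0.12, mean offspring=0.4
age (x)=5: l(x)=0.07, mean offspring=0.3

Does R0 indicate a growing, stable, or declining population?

R0 = Σ lx·mx = 0 + 0.825 + 0.385 + 0.12 + 0.048 + 0.021 = 1.399
R0 > 1, so the population is growing.

growing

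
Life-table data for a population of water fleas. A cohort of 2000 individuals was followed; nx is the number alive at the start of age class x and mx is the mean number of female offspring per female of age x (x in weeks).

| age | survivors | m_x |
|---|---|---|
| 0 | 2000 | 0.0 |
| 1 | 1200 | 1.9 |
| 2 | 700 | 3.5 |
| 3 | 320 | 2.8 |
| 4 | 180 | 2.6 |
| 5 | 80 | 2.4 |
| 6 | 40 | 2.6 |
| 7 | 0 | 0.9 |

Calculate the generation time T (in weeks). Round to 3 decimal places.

2.085

lx = nx/n0 = nx/2000: 1, 0.6, 0.35, 0.16, 0.09, 0.04, 0.02, 0
lx·mx: 0, 1.14, 1.225, 0.448, 0.234, 0.096, 0.052, 0 → R0 = 3.195
x·lx·mx: 0, 1.14, 2.45, 1.344, 0.936, 0.48, 0.312, 0 → Σ = 6.662
T = 6.662 / 3.195 = 2.085133… → 2.085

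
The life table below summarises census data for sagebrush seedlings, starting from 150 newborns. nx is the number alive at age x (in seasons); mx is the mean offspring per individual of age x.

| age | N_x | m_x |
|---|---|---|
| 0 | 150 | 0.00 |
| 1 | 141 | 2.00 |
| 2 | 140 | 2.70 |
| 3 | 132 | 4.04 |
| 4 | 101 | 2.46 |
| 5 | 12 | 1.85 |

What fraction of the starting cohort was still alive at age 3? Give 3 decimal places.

0.880

l_3 = n_3/n_0 = 132/150 = 0.88 → 0.880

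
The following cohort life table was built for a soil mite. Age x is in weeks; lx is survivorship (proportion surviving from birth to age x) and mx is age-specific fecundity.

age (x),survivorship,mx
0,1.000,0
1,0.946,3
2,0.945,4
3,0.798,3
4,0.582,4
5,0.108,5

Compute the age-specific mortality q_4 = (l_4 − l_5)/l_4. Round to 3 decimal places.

0.814

q_4 = (l_4 − l_5) / l_4 = (0.582 − 0.108) / 0.582
     = 0.474 / 0.582 = 0.814433… → 0.814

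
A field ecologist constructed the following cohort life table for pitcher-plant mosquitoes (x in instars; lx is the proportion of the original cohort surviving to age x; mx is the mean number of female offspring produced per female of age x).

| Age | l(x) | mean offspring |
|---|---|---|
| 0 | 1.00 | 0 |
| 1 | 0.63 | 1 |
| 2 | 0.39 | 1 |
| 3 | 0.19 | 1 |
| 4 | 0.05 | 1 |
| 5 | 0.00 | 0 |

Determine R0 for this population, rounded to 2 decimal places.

lx·mx by age: 0, 0.63, 0.39, 0.19, 0.05, 0
R0 = Σ lx·mx = 1.26 → 1.26

1.26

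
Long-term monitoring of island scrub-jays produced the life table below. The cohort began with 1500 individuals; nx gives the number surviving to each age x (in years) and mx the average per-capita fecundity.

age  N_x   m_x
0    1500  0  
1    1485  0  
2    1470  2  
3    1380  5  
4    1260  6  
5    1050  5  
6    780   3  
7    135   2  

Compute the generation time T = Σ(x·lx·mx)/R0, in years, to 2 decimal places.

lx = nx/n0 = nx/1500: 1, 0.99, 0.98, 0.92, 0.84, 0.7, 0.52, 0.09
lx·mx: 0, 0, 1.96, 4.6, 5.04, 3.5, 1.56, 0.18 → R0 = 16.84
x·lx·mx: 0, 0, 3.92, 13.8, 20.16, 17.5, 9.36, 1.26 → Σ = 66
T = 66 / 16.84 = 3.91924… → 3.92

3.92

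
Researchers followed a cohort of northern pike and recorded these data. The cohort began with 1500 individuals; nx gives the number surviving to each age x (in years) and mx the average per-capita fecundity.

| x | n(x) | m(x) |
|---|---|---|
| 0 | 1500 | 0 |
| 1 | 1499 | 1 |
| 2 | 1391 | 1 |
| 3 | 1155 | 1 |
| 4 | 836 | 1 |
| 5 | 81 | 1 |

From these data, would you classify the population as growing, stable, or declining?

growing

lx = nx/n0 = nx/1500: 1, 0.99933…, 0.92733…, 0.77, 0.55733…, 0.054
R0 = Σ lx·mx = 0 + 0.999333… + 0.927333… + 0.77 + 0.557333… + 0.054 = 3.308…
R0 > 1, so the population is growing.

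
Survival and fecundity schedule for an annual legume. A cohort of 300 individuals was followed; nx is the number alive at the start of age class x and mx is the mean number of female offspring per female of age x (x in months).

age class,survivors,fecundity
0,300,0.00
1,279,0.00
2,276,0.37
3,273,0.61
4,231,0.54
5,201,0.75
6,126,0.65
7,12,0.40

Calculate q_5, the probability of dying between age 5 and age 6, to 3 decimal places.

0.373

lx = nx/n0 = nx/300: 1, 0.93, 0.92, 0.91, 0.77, 0.67, 0.42, 0.04
q_5 = (l_5 − l_6) / l_5 = (0.67 − 0.42) / 0.67
     = 0.25 / 0.67 = 0.373134… → 0.373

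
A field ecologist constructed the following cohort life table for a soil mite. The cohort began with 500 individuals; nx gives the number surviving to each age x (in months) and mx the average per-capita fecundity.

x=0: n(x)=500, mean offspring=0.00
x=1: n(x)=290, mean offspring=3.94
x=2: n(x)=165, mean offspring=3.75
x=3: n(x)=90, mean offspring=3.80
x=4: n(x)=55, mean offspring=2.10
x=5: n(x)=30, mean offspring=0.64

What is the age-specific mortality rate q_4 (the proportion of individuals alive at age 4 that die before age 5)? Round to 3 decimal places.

0.455

lx = nx/n0 = nx/500: 1, 0.58, 0.33, 0.18, 0.11, 0.06
q_4 = (l_4 − l_5) / l_4 = (0.11 − 0.06) / 0.11
     = 0.05 / 0.11 = 0.454545… → 0.455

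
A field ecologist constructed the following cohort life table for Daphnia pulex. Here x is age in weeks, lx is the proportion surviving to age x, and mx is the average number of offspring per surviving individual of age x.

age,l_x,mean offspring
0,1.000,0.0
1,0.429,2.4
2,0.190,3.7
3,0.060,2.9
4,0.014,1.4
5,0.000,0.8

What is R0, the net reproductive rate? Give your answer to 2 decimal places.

lx·mx by age: 0, 1.0296, 0.703, 0.174, 0.0196, 0
R0 = Σ lx·mx = 1.9262 → 1.93

1.93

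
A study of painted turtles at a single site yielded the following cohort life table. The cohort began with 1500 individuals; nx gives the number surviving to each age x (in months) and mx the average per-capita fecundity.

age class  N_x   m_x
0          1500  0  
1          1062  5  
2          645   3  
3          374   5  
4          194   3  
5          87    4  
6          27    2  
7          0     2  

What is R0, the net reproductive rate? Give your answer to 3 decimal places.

6.733

lx = nx/n0 = nx/1500: 1, 0.708, 0.43, 0.24933…, 0.12933…, 0.058, 0.018, 0
lx·mx by age: 0, 3.54, 1.29, 1.246667…, 0.388…, 0.232, 0.036, 0
R0 = Σ lx·mx = 6.732667… → 6.733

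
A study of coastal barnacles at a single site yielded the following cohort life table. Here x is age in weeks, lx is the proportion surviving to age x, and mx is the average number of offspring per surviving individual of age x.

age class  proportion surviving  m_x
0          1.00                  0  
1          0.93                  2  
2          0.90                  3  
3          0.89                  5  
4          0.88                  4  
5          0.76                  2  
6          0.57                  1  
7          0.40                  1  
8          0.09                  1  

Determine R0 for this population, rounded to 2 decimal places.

15.11

lx·mx by age: 0, 1.86, 2.7, 4.45, 3.52, 1.52, 0.57, 0.4, 0.09
R0 = Σ lx·mx = 15.11 → 15.11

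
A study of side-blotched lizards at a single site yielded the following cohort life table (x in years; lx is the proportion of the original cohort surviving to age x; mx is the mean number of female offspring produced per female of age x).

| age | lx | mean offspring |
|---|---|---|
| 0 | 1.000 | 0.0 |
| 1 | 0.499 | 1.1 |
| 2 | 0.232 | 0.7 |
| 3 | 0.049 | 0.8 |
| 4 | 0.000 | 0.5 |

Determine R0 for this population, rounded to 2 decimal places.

0.75

lx·mx by age: 0, 0.5489, 0.1624, 0.0392, 0
R0 = Σ lx·mx = 0.7505 → 0.75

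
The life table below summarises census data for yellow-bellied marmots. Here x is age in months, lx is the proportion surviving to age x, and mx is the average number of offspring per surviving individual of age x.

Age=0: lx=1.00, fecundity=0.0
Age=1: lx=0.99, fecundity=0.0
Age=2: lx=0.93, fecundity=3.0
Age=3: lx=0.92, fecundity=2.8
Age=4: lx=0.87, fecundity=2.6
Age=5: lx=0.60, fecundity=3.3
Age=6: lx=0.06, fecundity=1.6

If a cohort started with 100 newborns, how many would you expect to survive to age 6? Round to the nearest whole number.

6

Expected survivors = N0 · l_6 = 100 × 0.06 = 6 → 6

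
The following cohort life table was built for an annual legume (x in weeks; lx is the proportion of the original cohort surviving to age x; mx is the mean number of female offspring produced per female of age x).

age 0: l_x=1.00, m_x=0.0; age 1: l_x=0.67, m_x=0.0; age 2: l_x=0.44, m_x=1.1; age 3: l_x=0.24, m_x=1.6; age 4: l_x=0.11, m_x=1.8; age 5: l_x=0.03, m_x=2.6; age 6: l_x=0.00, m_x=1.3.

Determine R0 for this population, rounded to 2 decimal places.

lx·mx by age: 0, 0, 0.484, 0.384, 0.198, 0.078, 0
R0 = Σ lx·mx = 1.144 → 1.14

1.14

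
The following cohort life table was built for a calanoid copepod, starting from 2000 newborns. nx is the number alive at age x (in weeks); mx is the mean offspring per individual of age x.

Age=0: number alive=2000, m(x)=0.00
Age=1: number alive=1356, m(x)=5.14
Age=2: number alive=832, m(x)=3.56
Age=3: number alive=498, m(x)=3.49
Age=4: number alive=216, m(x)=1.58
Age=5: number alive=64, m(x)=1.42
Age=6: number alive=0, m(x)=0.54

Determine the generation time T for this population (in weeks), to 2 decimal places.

1.65

lx = nx/n0 = nx/2000: 1, 0.678, 0.416, 0.249, 0.108, 0.032, 0
lx·mx: 0, 3.48492, 1.48096, 0.86901, 0.17064, 0.04544, 0 → R0 = 6.05097
x·lx·mx: 0, 3.48492, 2.96192, 2.60703, 0.68256, 0.2272, 0 → Σ = 9.96363
T = 9.96363 / 6.05097 = 1.646617… → 1.65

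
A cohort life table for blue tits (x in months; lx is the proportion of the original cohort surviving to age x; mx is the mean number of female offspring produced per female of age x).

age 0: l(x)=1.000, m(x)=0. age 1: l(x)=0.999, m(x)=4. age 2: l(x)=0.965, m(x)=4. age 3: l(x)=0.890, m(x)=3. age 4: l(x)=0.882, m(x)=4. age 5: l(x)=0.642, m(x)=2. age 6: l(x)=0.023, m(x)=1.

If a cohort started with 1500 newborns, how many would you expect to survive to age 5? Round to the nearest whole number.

963

Expected survivors = N0 · l_5 = 1500 × 0.642 = 963 → 963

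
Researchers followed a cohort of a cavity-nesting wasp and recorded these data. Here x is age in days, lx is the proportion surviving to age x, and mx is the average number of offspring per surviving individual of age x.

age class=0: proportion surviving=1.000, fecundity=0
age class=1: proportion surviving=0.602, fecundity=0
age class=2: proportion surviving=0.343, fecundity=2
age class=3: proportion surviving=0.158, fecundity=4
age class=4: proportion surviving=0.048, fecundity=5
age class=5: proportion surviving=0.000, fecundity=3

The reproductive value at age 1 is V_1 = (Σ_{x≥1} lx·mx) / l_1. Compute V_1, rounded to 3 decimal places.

lx·mx for x ≥ 1: 0, 0.686, 0.632, 0.24, 0 → sum = 1.558
V_1 = 1.558 / l_1 = 1.558 / 0.602 = 2.58804… → 2.588

2.588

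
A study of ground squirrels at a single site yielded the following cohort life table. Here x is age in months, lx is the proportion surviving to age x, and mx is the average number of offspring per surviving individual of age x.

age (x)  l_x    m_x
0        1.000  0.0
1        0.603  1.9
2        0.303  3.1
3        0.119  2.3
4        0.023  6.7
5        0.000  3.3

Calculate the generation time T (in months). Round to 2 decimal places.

1.78

lx·mx: 0, 1.1457, 0.9393, 0.2737, 0.1541, 0 → R0 = 2.5128
x·lx·mx: 0, 1.1457, 1.8786, 0.8211, 0.6164, 0 → Σ = 4.4618
T = 4.4618 / 2.5128 = 1.775629… → 1.78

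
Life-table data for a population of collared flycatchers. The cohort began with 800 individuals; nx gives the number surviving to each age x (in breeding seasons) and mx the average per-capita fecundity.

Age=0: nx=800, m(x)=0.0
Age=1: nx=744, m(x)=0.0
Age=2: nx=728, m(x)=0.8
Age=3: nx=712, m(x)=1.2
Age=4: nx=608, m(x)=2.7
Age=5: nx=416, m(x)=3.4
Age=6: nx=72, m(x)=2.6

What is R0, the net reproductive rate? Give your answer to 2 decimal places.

lx = nx/n0 = nx/800: 1, 0.93, 0.91, 0.89, 0.76, 0.52, 0.09
lx·mx by age: 0, 0, 0.728, 1.068, 2.052, 1.768, 0.234
R0 = Σ lx·mx = 5.85 → 5.85

5.85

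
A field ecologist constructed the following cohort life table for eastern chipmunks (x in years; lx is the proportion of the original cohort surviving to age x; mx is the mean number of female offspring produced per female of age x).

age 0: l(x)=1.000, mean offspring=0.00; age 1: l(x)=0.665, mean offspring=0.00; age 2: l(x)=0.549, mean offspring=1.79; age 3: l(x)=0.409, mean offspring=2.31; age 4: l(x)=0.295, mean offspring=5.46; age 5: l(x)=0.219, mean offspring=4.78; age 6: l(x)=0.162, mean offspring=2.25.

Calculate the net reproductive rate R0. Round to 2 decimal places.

lx·mx by age: 0, 0, 0.98271, 0.94479, 1.6107, 1.04682, 0.3645
R0 = Σ lx·mx = 4.94952 → 4.95

4.95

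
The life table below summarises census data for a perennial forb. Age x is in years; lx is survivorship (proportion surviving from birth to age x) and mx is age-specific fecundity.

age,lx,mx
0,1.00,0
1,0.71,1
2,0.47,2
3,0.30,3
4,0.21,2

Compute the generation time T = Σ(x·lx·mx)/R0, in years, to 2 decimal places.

lx·mx: 0, 0.71, 0.94, 0.9, 0.42 → R0 = 2.97
x·lx·mx: 0, 0.71, 1.88, 2.7, 1.68 → Σ = 6.97
T = 6.97 / 2.97 = 2.346801… → 2.35

2.35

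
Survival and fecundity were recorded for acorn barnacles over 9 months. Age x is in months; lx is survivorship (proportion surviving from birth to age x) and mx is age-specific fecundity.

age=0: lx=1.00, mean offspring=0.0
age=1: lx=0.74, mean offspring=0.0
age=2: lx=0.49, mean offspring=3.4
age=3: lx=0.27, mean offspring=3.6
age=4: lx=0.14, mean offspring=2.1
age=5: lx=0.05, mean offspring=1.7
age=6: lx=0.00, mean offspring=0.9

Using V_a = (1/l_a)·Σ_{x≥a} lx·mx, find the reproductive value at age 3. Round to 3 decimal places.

lx·mx for x ≥ 3: 0.972, 0.294, 0.085, 0 → sum = 1.351
V_3 = 1.351 / l_3 = 1.351 / 0.27 = 5.003704… → 5.004

5.004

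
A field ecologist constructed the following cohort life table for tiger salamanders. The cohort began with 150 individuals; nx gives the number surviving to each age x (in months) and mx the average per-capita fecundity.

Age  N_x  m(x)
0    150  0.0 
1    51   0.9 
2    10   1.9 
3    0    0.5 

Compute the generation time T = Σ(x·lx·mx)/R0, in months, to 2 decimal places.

1.29

lx = nx/n0 = nx/150: 1, 0.34, 0.06667…, 0
lx·mx: 0, 0.306, 0.126667…, 0 → R0 = 0.432667…
x·lx·mx: 0, 0.306, 0.253333…, 0 → Σ = 0.559333…
T = 0.559333… / 0.432667… = 1.292758… → 1.29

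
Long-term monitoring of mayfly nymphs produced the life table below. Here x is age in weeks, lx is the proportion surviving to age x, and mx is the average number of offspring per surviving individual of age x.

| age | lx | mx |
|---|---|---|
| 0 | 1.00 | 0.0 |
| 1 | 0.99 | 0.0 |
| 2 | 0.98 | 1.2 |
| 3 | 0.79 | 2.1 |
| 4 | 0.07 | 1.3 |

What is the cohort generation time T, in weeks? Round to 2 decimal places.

lx·mx: 0, 0, 1.176, 1.659, 0.091 → R0 = 2.926
x·lx·mx: 0, 0, 2.352, 4.977, 0.364 → Σ = 7.693
T = 7.693 / 2.926 = 2.629187… → 2.63

2.63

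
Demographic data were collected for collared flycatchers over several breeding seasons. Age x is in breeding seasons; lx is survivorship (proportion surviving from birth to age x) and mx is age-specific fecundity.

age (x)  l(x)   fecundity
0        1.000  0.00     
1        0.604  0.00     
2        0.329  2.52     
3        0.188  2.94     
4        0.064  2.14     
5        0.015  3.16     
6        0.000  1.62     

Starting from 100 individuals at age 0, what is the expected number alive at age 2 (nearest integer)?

33

Expected survivors = N0 · l_2 = 100 × 0.329 = 32.9 → 33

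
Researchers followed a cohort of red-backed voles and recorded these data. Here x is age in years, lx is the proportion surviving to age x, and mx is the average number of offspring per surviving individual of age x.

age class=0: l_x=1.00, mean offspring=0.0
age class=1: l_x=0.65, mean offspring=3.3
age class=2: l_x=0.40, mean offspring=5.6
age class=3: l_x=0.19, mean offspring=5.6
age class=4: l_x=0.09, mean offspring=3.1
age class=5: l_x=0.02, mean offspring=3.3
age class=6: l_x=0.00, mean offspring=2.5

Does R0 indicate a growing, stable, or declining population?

R0 = Σ lx·mx = 0 + 2.145 + 2.24 + 1.064 + 0.279 + 0.066 + 0 = 5.794
R0 > 1, so the population is growing.

growing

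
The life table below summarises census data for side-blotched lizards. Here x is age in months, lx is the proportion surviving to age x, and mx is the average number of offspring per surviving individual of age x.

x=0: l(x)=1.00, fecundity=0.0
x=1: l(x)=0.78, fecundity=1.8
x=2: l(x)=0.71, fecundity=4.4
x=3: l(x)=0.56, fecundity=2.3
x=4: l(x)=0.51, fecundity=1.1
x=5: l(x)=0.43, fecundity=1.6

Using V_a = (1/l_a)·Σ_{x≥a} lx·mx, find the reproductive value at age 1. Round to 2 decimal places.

9.06

lx·mx for x ≥ 1: 1.404, 3.124, 1.288, 0.561, 0.688 → sum = 7.065
V_1 = 7.065 / l_1 = 7.065 / 0.78 = 9.057692… → 9.06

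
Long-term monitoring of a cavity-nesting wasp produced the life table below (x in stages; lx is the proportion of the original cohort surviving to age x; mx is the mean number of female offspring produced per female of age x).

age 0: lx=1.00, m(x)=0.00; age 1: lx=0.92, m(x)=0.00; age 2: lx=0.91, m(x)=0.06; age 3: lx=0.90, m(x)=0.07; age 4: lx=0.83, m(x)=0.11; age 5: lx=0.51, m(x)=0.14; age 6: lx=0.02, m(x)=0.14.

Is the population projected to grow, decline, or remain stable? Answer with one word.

R0 = Σ lx·mx = 0 + 0 + 0.0546 + 0.063 + 0.0913 + 0.0714 + 0.0028 = 0.2831
R0 < 1, so the population is declining.

declining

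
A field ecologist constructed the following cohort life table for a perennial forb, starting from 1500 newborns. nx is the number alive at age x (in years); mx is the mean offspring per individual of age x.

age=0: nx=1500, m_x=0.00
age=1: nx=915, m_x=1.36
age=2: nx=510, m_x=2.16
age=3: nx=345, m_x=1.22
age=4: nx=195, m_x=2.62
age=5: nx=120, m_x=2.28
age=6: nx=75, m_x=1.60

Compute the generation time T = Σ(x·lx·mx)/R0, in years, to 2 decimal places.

2.41

lx = nx/n0 = nx/1500: 1, 0.61, 0.34, 0.23, 0.13, 0.08, 0.05
lx·mx: 0, 0.8296, 0.7344, 0.2806, 0.3406, 0.1824, 0.08 → R0 = 2.4476
x·lx·mx: 0, 0.8296, 1.4688, 0.8418, 1.3624, 0.912, 0.48 → Σ = 5.8946
T = 5.8946 / 2.4476 = 2.408318… → 2.41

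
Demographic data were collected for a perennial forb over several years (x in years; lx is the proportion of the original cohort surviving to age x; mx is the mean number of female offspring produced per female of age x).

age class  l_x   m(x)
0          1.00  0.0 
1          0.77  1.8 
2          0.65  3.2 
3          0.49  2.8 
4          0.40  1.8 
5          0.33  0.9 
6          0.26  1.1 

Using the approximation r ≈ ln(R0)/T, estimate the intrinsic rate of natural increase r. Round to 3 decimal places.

R0 = Σ lx·mx = 0 + 1.386 + 2.08 + 1.372 + 0.72 + 0.297 + 0.286 = 6.141
Σ x·lx·mx = 15.743; T = 15.743/6.141 = 2.56359…
r ≈ ln(R0)/T = ln(6.141)/2.56359… = 0.70799… → 0.708

0.708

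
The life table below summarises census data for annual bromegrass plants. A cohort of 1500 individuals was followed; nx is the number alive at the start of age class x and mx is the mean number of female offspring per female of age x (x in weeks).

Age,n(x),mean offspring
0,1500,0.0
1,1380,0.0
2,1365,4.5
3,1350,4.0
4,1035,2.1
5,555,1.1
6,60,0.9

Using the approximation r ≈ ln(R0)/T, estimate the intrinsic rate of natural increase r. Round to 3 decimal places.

lx = nx/n0 = nx/1500: 1, 0.92, 0.91, 0.9, 0.69, 0.37, 0.04
R0 = Σ lx·mx = 0 + 0 + 4.095 + 3.6 + 1.449 + 0.407 + 0.036 = 9.587
Σ x·lx·mx = 27.037; T = 27.037/9.587 = 2.82017…
r ≈ ln(R0)/T = ln(9.587)/2.82017… = 0.80151… → 0.802

0.802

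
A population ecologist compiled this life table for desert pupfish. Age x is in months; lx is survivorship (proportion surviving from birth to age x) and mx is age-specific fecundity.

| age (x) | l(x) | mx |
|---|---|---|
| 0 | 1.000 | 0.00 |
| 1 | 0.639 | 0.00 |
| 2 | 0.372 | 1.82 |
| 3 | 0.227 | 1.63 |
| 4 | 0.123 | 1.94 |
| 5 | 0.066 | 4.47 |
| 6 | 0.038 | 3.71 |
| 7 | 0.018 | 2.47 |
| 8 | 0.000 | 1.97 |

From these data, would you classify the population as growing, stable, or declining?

R0 = Σ lx·mx = 0 + 0 + 0.67704 + 0.37001 + 0.23862 + 0.29502 + 0.14098 + 0.04446 + 0 = 1.76613
R0 > 1, so the population is growing.

growing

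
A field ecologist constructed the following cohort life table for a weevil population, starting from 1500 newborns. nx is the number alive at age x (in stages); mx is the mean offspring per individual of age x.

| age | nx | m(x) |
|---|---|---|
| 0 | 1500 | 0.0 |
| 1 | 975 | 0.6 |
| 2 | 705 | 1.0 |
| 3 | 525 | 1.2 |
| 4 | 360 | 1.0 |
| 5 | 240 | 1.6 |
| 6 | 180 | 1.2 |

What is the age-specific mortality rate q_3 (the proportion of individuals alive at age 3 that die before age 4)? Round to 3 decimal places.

0.314

lx = nx/n0 = nx/1500: 1, 0.65, 0.47, 0.35, 0.24, 0.16, 0.12
q_3 = (l_3 − l_4) / l_3 = (0.35 − 0.24) / 0.35
     = 0.11 / 0.35 = 0.314286… → 0.314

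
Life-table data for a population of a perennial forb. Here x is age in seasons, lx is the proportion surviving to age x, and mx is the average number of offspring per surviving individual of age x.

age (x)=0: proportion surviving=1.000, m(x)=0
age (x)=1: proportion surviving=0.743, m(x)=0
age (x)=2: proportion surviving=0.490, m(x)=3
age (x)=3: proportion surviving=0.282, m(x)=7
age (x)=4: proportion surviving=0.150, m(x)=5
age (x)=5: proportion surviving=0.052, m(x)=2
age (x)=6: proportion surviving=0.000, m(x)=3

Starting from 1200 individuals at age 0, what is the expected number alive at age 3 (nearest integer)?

Expected survivors = N0 · l_3 = 1200 × 0.282 = 338.4 → 338

338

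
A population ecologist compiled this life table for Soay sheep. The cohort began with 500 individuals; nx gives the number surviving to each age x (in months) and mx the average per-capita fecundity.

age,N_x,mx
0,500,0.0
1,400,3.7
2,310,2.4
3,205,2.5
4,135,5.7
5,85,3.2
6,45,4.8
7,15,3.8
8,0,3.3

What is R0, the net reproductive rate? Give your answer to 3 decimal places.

lx = nx/n0 = nx/500: 1, 0.8, 0.62, 0.41, 0.27, 0.17, 0.09, 0.03, 0
lx·mx by age: 0, 2.96, 1.488, 1.025, 1.539, 0.544, 0.432, 0.114, 0
R0 = Σ lx·mx = 8.102 → 8.102

8.102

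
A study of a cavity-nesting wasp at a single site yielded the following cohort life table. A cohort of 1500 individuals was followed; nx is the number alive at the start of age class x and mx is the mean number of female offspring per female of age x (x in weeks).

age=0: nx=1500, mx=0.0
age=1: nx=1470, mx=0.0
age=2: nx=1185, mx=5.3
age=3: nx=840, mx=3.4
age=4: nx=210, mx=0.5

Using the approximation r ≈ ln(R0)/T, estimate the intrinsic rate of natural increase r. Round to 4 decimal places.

0.7798

lx = nx/n0 = nx/1500: 1, 0.98, 0.79, 0.56, 0.14
R0 = Σ lx·mx = 0 + 0 + 4.187 + 1.904 + 0.07 = 6.161
Σ x·lx·mx = 14.366; T = 14.366/6.161 = 2.33176…
r ≈ ln(R0)/T = ln(6.161)/2.33176… = 0.77977… → 0.7798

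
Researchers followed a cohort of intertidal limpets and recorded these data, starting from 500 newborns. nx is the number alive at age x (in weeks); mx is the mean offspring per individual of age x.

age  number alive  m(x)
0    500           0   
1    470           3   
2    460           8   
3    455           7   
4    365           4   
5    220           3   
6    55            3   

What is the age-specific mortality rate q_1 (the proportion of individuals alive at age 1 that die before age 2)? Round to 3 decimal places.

lx = nx/n0 = nx/500: 1, 0.94, 0.92, 0.91, 0.73, 0.44, 0.11
q_1 = (l_1 − l_2) / l_1 = (0.94 − 0.92) / 0.94
     = 0.02 / 0.94 = 0.021277… → 0.021

0.021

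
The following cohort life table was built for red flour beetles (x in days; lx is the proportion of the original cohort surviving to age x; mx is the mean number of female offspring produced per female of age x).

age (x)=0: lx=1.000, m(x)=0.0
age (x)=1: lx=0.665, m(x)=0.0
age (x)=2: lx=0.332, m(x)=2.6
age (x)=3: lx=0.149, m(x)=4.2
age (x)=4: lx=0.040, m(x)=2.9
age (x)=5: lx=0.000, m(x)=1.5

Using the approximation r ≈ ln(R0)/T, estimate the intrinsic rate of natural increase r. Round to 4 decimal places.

0.1867

R0 = Σ lx·mx = 0 + 0 + 0.8632 + 0.6258 + 0.116 + 0 = 1.605
Σ x·lx·mx = 4.0678; T = 4.0678/1.605 = 2.53445…
r ≈ ln(R0)/T = ln(1.605)/2.53445… = 0.186677… → 0.1867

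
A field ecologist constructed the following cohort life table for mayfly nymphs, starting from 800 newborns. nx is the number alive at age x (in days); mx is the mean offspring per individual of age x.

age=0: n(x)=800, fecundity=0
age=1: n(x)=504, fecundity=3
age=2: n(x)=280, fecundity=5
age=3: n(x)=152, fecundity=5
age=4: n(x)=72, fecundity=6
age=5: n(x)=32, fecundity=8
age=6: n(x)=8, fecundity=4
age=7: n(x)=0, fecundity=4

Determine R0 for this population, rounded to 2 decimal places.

5.49

lx = nx/n0 = nx/800: 1, 0.63, 0.35, 0.19, 0.09, 0.04, 0.01, 0
lx·mx by age: 0, 1.89, 1.75, 0.95, 0.54, 0.32, 0.04, 0
R0 = Σ lx·mx = 5.49 → 5.49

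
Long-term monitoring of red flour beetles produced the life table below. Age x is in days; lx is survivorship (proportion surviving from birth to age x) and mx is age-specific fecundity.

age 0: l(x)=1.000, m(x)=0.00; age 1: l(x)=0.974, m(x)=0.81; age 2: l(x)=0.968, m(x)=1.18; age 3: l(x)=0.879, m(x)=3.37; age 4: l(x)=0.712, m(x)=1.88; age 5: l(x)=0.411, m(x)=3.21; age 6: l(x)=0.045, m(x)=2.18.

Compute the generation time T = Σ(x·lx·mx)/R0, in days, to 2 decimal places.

3.20

lx·mx: 0, 0.78894, 1.14224, 2.96223, 1.33856, 1.31931, 0.0981 → R0 = 7.64938
x·lx·mx: 0, 0.78894, 2.28448, 8.88669, 5.35424, 6.59655, 0.5886 → Σ = 24.4995
T = 24.4995 / 7.64938 = 3.202809… → 3.20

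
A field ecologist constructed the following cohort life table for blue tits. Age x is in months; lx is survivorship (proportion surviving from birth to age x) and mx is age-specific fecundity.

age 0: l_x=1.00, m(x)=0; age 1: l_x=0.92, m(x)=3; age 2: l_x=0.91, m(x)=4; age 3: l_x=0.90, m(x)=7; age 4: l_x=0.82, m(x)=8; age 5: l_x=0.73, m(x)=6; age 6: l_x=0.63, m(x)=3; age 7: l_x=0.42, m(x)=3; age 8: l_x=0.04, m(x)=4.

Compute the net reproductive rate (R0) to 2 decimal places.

26.95

lx·mx by age: 0, 2.76, 3.64, 6.3, 6.56, 4.38, 1.89, 1.26, 0.16
R0 = Σ lx·mx = 26.95 → 26.95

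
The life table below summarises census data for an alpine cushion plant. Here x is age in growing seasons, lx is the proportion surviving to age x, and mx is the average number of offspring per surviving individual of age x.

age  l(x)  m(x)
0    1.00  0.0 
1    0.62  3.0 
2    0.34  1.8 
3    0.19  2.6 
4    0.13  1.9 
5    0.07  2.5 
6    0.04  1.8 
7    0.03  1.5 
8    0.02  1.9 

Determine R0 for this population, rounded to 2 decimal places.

3.54

lx·mx by age: 0, 1.86, 0.612, 0.494, 0.247, 0.175, 0.072, 0.045, 0.038
R0 = Σ lx·mx = 3.543 → 3.54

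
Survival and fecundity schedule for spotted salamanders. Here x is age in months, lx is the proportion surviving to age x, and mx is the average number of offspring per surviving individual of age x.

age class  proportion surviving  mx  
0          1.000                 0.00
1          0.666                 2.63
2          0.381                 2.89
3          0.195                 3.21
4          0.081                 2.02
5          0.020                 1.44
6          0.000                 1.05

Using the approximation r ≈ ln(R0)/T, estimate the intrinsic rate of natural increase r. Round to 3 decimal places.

R0 = Σ lx·mx = 0 + 1.75158 + 1.10109 + 0.62595 + 0.16362 + 0.0288 + 0 = 3.67104
Σ x·lx·mx = 6.63009; T = 6.63009/3.67104 = 1.80605…
r ≈ ln(R0)/T = ln(3.67104)/1.80605… = 0.72006… → 0.720

0.720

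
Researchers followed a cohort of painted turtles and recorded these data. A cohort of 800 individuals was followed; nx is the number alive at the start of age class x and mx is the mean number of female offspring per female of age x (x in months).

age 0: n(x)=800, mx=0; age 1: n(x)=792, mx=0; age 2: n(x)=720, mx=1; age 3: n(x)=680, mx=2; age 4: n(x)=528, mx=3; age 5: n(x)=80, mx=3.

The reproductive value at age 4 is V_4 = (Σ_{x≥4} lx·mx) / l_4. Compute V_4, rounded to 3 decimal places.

lx = nx/n0 = nx/800: 1, 0.99, 0.9, 0.85, 0.66, 0.1
lx·mx for x ≥ 4: 1.98, 0.3 → sum = 2.28
V_4 = 2.28 / l_4 = 2.28 / 0.66 = 3.454545… → 3.455

3.455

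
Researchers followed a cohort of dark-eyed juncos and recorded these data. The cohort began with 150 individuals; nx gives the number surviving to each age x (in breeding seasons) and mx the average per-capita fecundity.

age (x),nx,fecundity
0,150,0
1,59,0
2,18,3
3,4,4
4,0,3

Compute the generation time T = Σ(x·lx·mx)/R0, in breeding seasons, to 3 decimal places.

2.229

lx = nx/n0 = nx/150: 1, 0.39333…, 0.12, 0.02667…, 0
lx·mx: 0, 0, 0.36, 0.106667…, 0 → R0 = 0.466667…
x·lx·mx: 0, 0, 0.72, 0.32…, 0 → Σ = 1.04…
T = 1.04… / 0.466667… = 2.228571… → 2.229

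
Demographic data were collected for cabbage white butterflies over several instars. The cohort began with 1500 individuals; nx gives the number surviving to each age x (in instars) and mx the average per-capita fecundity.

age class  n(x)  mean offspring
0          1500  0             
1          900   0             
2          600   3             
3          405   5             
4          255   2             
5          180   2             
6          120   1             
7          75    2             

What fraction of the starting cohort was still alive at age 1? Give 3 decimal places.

l_1 = n_1/n_0 = 900/1500 = 0.6 → 0.600

0.600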